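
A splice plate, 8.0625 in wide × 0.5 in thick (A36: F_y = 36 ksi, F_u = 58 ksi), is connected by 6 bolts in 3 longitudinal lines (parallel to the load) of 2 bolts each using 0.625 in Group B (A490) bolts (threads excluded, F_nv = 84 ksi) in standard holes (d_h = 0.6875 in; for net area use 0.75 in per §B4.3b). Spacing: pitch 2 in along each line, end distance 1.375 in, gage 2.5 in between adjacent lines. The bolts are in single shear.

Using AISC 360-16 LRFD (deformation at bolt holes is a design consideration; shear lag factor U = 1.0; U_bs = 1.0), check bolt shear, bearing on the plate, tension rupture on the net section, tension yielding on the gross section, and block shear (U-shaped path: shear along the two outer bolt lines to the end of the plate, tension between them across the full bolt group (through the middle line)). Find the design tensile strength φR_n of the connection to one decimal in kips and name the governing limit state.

Bolt shear: A_b = π(0.625)²/4 = 0.3068 in². φR_n = 0.75 × 84 × 0.3068 × 6 × 1 = 116.0 kips.
Bearing (0.5 in plate, F_u = 58 ksi): end bolts L_c = 1.375 − 0.6875/2 = 1.03125, R_n = min(1.2×1.03125×0.5×58, 2.4×0.625×0.5×58) = 35.888 kips/bolt; interior L_c = 2 − 0.6875 = 1.3125, R_n = 43.5 kips/bolt. φR_n = 0.75 × (3×35.888 + 3×43.5) = 178.6 kips.
Tension rupture (net): A_n = (8.0625 − 3×0.75)×0.5 = 2.9063 in² (U = 1.0, A_e = A_n). φR_n = 0.75 × 58 × 2.9063 = 126.4 kips.
Tension yield (gross): A_g = 8.0625×0.5 = 4.0313 in². φR_n = 0.90 × 36 × 4.0313 = 130.6 kips.
Block shear: shear path 2×[1.375+1×2] = 2×3.375 in, A_gv = 3.375, A_nv = 2×(3.375 − 1.5×0.75)×0.5 = 2.25 in²; tension across gage: (5 − 2×0.75)×0.5 = 1.75 in². R_n = min(0.6×58×2.25, 0.6×36×3.375) + 1.0×58×1.75 = min(78.3, 72.9) + 101.5 = 174.4 kips. φR_n = 0.75 × 174.4 = 130.8 kips.
Governing: min(116.0, 178.6, 126.4, 130.6, 130.8) = 116.0 kips → bolt shear.

116.0 kips (bolt shear governs)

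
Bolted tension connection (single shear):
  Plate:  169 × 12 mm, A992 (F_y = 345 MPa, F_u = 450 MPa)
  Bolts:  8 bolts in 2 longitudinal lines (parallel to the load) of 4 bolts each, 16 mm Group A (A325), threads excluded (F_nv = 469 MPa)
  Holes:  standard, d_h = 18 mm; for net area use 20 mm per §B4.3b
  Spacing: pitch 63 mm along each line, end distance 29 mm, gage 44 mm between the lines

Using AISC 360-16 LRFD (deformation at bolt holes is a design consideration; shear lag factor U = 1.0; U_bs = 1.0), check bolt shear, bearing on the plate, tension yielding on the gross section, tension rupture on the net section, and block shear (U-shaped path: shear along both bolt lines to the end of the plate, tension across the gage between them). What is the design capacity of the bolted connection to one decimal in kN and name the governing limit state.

Bolt shear: A_b = π(16)²/4 = 201.06 mm². φR_n = 0.75 × 469 × 201.06 × 8 × 1 = 565.8 kN.
Bearing (12 mm plate, F_u = 450 MPa): end bolts L_c = 29 − 18/2 = 20, R_n = min(1.2×20×12×450, 2.4×16×12×450) = 129.6 kN/bolt; interior L_c = 63 − 18 = 45, R_n = 207.36 kN/bolt. φR_n = 0.75 × (2×129.6 + 6×207.36) = 1127.5 kN.
Tension yield (gross): A_g = 169×12 = 2028 mm². φR_n = 0.90 × 345 × 2028 = 629.7 kN.
Tension rupture (net): A_n = (169 − 2×20)×12 = 1548 mm² (U = 1.0, A_e = A_n). φR_n = 0.75 × 450 × 1548 = 522.5 kN.
Block shear: shear path 2×[29+3×63] = 2×218 mm, A_gv = 5232, A_nv = 2×(218 − 3.5×20)×12 = 3552 mm²; tension across gage: (44 − 1×20)×12 = 288 mm². R_n = min(0.6×450×3552, 0.6×345×5232) + 1.0×450×288 = min(959.04, 1083) + 129.6 = 1088.6 kN. φR_n = 0.75 × 1088.6 = 816.5 kN.
Governing: min(565.8, 1127.5, 629.7, 522.5, 816.5) = 522.5 kN → net-section rupture.

522.5 kN (net-section rupture governs)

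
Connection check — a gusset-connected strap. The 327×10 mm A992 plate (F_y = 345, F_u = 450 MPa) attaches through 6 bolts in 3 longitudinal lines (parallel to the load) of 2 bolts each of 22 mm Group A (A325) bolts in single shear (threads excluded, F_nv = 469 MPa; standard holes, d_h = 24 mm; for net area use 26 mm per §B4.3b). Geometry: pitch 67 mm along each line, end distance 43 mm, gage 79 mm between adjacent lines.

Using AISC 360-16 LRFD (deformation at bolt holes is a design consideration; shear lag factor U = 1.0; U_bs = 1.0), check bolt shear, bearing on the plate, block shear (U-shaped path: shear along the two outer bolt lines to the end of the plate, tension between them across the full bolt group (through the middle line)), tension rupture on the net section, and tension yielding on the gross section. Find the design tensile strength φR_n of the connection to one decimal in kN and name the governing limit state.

645.3 kN (block shear governs)

Bolt shear: A_b = π(22)²/4 = 380.13 mm². φR_n = 0.75 × 469 × 380.13 × 6 × 1 = 802.3 kN.
Bearing (10 mm plate, F_u = 450 MPa): end bolts L_c = 43 − 24/2 = 31, R_n = min(1.2×31×10×450, 2.4×22×10×450) = 167.4 kN/bolt; interior L_c = 67 − 24 = 43, R_n = 232.2 kN/bolt. φR_n = 0.75 × (3×167.4 + 3×232.2) = 899.1 kN.
Block shear: shear path 2×[43+1×67] = 2×110 mm, A_gv = 2200, A_nv = 2×(110 − 1.5×26)×10 = 1420 mm²; tension across gage: (158 − 2×26)×10 = 1060 mm². R_n = min(0.6×450×1420, 0.6×345×2200) + 1.0×450×1060 = min(383.4, 455.4) + 477 = 860.4 kN. φR_n = 0.75 × 860.4 = 645.3 kN.
Tension rupture (net): A_n = (327 − 3×26)×10 = 2490 mm² (U = 1.0, A_e = A_n). φR_n = 0.75 × 450 × 2490 = 840.4 kN.
Tension yield (gross): A_g = 327×10 = 3270 mm². φR_n = 0.90 × 345 × 3270 = 1015.3 kN.
Governing: min(802.3, 899.1, 645.3, 840.4, 1015.3) = 645.3 kN → block shear.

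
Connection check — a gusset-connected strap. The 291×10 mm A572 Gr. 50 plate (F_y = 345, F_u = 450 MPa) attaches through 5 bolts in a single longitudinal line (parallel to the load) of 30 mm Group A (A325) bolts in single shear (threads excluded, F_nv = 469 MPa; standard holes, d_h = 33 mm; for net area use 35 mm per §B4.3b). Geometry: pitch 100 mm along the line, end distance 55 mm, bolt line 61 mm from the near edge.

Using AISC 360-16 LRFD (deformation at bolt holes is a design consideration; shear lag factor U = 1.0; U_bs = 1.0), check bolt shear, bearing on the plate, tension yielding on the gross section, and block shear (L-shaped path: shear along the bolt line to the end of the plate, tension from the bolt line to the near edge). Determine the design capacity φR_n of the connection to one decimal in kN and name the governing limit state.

749.3 kN (block shear governs)

Bolt shear: A_b = π(30)²/4 = 706.86 mm². φR_n = 0.75 × 469 × 706.86 × 5 × 1 = 1243.2 kN.
Bearing (10 mm plate, F_u = 450 MPa): end bolts L_c = 55 − 33/2 = 38.5, R_n = min(1.2×38.5×10×450, 2.4×30×10×450) = 207.9 kN/bolt; interior L_c = 100 − 33 = 67, R_n = 324 kN/bolt. φR_n = 0.75 × (1×207.9 + 4×324) = 1127.9 kN.
Tension yield (gross): A_g = 291×10 = 2910 mm². φR_n = 0.90 × 345 × 2910 = 903.6 kN.
Block shear: shear path 1×[55+4×100] = 1×455 mm, A_gv = 4550, A_nv = 1×(455 − 4.5×35)×10 = 2975 mm²; tension to near edge: (61 − 0.5×35)×10 = 435 mm². R_n = min(0.6×450×2975, 0.6×345×4550) + 1.0×450×435 = min(803.25, 941.85) + 195.75 = 999 kN. φR_n = 0.75 × 999 = 749.3 kN.
Governing: min(1243.2, 1127.9, 903.6, 749.3) = 749.3 kN → block shear.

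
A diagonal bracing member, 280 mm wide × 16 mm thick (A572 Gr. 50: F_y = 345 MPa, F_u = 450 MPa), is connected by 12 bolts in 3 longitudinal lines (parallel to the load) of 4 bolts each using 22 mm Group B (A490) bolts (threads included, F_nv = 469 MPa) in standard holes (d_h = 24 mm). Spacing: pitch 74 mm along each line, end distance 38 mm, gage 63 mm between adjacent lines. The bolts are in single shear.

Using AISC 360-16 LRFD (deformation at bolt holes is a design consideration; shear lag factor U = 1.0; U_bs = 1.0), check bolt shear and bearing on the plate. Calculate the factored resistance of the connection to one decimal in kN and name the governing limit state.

Bolt shear: A_b = π(22)²/4 = 380.13 mm². φR_n = 0.75 × 469 × 380.13 × 12 × 1 = 1604.5 kN.
Bearing (16 mm plate, F_u = 450 MPa): end bolts L_c = 38 − 24/2 = 26, R_n = min(1.2×26×16×450, 2.4×22×16×450) = 224.64 kN/bolt; interior L_c = 74 − 24 = 50, R_n = 380.16 kN/bolt. φR_n = 0.75 × (3×224.64 + 9×380.16) = 3071.5 kN.
Governing: min(1604.5, 3071.5) = 1604.5 kN → bolt shear.

1604.5 kN (bolt shear governs)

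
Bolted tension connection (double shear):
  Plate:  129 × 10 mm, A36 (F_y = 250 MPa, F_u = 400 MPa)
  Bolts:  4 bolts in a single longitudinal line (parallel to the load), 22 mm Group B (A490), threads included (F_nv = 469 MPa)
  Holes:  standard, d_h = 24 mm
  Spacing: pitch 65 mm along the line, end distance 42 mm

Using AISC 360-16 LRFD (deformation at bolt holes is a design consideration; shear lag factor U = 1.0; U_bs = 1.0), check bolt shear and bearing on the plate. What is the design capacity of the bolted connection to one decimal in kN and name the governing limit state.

Bolt shear: A_b = π(22)²/4 = 380.13 mm². φR_n = 0.75 × 469 × 380.13 × 4 × 2 = 1069.7 kN.
Bearing (10 mm plate, F_u = 400 MPa): end bolts L_c = 42 − 24/2 = 30, R_n = min(1.2×30×10×400, 2.4×22×10×400) = 144 kN/bolt; interior L_c = 65 − 24 = 41, R_n = 196.8 kN/bolt. φR_n = 0.75 × (1×144 + 3×196.8) = 550.8 kN.
Governing: min(1069.7, 550.8) = 550.8 kN → bearing.

550.8 kN (bearing governs)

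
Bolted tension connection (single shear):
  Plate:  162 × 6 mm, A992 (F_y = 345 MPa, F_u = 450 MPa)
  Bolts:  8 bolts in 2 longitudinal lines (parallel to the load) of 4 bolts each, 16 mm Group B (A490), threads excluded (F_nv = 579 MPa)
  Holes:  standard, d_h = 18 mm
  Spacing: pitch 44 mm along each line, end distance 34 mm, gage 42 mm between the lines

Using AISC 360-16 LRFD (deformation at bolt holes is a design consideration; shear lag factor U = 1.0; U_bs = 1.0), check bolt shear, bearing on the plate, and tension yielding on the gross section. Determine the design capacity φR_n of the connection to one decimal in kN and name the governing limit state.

Bolt shear: A_b = π(16)²/4 = 201.06 mm². φR_n = 0.75 × 579 × 201.06 × 8 × 1 = 698.5 kN.
Bearing (6 mm plate, F_u = 450 MPa): end bolts L_c = 34 − 18/2 = 25, R_n = min(1.2×25×6×450, 2.4×16×6×450) = 81 kN/bolt; interior L_c = 44 − 18 = 26, R_n = 84.24 kN/bolt. φR_n = 0.75 × (2×81 + 6×84.24) = 500.6 kN.
Tension yield (gross): A_g = 162×6 = 972 mm². φR_n = 0.90 × 345 × 972 = 301.8 kN.
Governing: min(698.5, 500.6, 301.8) = 301.8 kN → gross-section yield.

301.8 kN (gross-section yield governs)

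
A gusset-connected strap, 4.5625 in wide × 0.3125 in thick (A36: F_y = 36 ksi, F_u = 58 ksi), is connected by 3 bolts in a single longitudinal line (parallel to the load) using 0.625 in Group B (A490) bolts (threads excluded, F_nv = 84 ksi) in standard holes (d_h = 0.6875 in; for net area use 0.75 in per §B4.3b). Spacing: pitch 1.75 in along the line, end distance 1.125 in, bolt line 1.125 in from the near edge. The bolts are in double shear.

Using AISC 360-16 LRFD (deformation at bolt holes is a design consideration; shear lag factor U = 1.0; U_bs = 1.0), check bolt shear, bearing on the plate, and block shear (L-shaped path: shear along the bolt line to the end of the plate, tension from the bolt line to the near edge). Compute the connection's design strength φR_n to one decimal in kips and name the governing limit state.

32.6 kips (block shear governs)

Bolt shear: A_b = π(0.625)²/4 = 0.3068 in². φR_n = 0.75 × 84 × 0.3068 × 3 × 2 = 116.0 kips.
Bearing (0.3125 in plate, F_u = 58 ksi): end bolts L_c = 1.125 − 0.6875/2 = 0.78125, R_n = min(1.2×0.78125×0.3125×58, 2.4×0.625×0.3125×58) = 16.992 kips/bolt; interior L_c = 1.75 − 0.6875 = 1.0625, R_n = 23.109 kips/bolt. φR_n = 0.75 × (1×16.992 + 2×23.109) = 47.4 kips.
Block shear: shear path 1×[1.125+2×1.75] = 1×4.625 in, A_gv = 1.4453, A_nv = 1×(4.625 − 2.5×0.75)×0.3125 = 0.85938 in²; tension to near edge: (1.125 − 0.5×0.75)×0.3125 = 0.23438 in². R_n = min(0.6×58×0.85938, 0.6×36×1.4453) + 1.0×58×0.23438 = min(29.906, 31.218) + 13.594 = 43.5 kips. φR_n = 0.75 × 43.5 = 32.6 kips.
Governing: min(116.0, 47.4, 32.6) = 32.6 kips → block shear.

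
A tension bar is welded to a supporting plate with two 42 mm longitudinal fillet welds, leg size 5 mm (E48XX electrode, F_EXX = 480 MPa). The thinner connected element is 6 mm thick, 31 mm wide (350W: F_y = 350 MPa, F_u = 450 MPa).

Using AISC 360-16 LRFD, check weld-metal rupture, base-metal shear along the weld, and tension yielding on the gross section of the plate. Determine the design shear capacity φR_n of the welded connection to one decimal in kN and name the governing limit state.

58.6 kN (gross-section yield governs)

Weld metal: throat = 0.707×5 = 3.535 mm, L = 2×42 = 84 mm. φR_n = 0.75 × 0.6 × 480 × 3.535 × 84 = 64.1 kN.
Base metal shear (6 mm plate): yield φR_n = 1.0×0.6×350×6×84 = 105.8 kN; rupture φR_n = 0.75×0.6×450×6×84 = 102.1 kN; take 102.1 kN (rupture).
Tension yield (gross): A_g = 31×6 = 186 mm². φR_n = 0.90 × 350 × 186 = 58.6 kN.
Governing: min(64.1, 102.1, 58.6) = 58.6 kN → gross-section yield.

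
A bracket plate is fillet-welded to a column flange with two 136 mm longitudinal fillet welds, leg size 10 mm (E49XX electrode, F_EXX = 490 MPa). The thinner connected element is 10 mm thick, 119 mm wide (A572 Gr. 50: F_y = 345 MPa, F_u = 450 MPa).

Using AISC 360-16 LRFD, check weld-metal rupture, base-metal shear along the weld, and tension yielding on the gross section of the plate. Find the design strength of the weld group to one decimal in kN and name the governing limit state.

Weld metal: throat = 0.707×10 = 7.07 mm, L = 2×136 = 272 mm. φR_n = 0.75 × 0.6 × 490 × 7.07 × 272 = 424.0 kN.
Base metal shear (10 mm plate): yield φR_n = 1.0×0.6×345×10×272 = 563.0 kN; rupture φR_n = 0.75×0.6×450×10×272 = 550.8 kN; take 550.8 kN (rupture).
Tension yield (gross): A_g = 119×10 = 1190 mm². φR_n = 0.90 × 345 × 1190 = 369.5 kN.
Governing: min(424.0, 550.8, 369.5) = 369.5 kN → gross-section yield.

369.5 kN (gross-section yield governs)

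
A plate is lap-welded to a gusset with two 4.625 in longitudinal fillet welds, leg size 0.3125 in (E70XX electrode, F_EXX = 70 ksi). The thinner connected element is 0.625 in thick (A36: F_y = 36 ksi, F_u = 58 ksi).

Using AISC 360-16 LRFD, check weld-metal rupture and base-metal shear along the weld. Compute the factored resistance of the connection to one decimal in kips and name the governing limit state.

Weld metal: throat = 0.707×0.3125 = 0.22094 in, L = 2×4.625 = 9.25 in. φR_n = 0.75 × 0.6 × 70 × 0.22094 × 9.25 = 64.4 kips.
Base metal shear (0.625 in plate): yield φR_n = 1.0×0.6×36×0.625×9.25 = 124.9 kips; rupture φR_n = 0.75×0.6×58×0.625×9.25 = 150.9 kips; take 124.9 kips (yield).
Governing: min(64.4, 124.9) = 64.4 kips → weld metal.

64.4 kips (weld metal governs)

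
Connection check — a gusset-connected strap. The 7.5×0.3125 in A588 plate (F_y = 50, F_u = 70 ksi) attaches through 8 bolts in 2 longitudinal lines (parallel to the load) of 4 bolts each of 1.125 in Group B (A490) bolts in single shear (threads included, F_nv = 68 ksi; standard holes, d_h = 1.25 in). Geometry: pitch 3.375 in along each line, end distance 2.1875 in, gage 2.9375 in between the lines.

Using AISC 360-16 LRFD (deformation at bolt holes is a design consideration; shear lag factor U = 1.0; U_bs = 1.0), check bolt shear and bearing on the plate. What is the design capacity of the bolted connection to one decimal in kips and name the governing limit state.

312.5 kips (bearing governs)

Bolt shear: A_b = π(1.125)²/4 = 0.99402 in². φR_n = 0.75 × 68 × 0.99402 × 8 × 1 = 405.6 kips.
Bearing (0.3125 in plate, F_u = 70 ksi): end bolts L_c = 2.1875 − 1.25/2 = 1.5625, R_n = min(1.2×1.5625×0.3125×70, 2.4×1.125×0.3125×70) = 41.016 kips/bolt; interior L_c = 3.375 − 1.25 = 2.125, R_n = 55.781 kips/bolt. φR_n = 0.75 × (2×41.016 + 6×55.781) = 312.5 kips.
Governing: min(405.6, 312.5) = 312.5 kips → bearing.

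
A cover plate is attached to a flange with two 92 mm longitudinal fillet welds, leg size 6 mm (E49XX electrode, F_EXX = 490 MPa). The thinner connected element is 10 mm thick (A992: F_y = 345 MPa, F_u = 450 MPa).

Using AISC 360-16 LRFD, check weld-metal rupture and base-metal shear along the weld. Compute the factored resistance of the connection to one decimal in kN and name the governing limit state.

Weld metal: throat = 0.707×6 = 4.242 mm, L = 2×92 = 184 mm. φR_n = 0.75 × 0.6 × 490 × 4.242 × 184 = 172.1 kN.
Base metal shear (10 mm plate): yield φR_n = 1.0×0.6×345×10×184 = 380.9 kN; rupture φR_n = 0.75×0.6×450×10×184 = 372.6 kN; take 372.6 kN (rupture).
Governing: min(172.1, 372.6) = 172.1 kN → weld metal.

172.1 kN (weld metal governs)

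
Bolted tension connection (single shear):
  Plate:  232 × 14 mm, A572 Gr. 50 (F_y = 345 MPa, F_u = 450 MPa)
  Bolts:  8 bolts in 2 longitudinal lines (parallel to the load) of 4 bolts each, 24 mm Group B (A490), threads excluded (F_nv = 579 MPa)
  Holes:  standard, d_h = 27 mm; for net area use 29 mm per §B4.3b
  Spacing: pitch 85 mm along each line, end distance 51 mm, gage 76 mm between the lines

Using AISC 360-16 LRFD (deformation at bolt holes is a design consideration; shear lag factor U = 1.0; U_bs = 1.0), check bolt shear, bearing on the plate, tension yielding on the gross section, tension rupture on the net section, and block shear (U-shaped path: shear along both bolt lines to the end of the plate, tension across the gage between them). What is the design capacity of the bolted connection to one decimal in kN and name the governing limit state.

Bolt shear: A_b = π(24)²/4 = 452.39 mm². φR_n = 0.75 × 579 × 452.39 × 8 × 1 = 1571.6 kN.
Bearing (14 mm plate, F_u = 450 MPa): end bolts L_c = 51 − 27/2 = 37.5, R_n = min(1.2×37.5×14×450, 2.4×24×14×450) = 283.5 kN/bolt; interior L_c = 85 − 27 = 58, R_n = 362.88 kN/bolt. φR_n = 0.75 × (2×283.5 + 6×362.88) = 2058.2 kN.
Tension yield (gross): A_g = 232×14 = 3248 mm². φR_n = 0.90 × 345 × 3248 = 1008.5 kN.
Tension rupture (net): A_n = (232 − 2×29)×14 = 2436 mm² (U = 1.0, A_e = A_n). φR_n = 0.75 × 450 × 2436 = 822.2 kN.
Block shear: shear path 2×[51+3×85] = 2×306 mm, A_gv = 8568, A_nv = 2×(306 − 3.5×29)×14 = 5726 mm²; tension across gage: (76 − 1×29)×14 = 658 mm². R_n = min(0.6×450×5726, 0.6×345×8568) + 1.0×450×658 = min(1546, 1773.6) + 296.1 = 1842.1 kN. φR_n = 0.75 × 1842.1 = 1381.6 kN.
Governing: min(1571.6, 2058.2, 1008.5, 822.2, 1381.6) = 822.2 kN → net-section rupture.

822.2 kN (net-section rupture governs)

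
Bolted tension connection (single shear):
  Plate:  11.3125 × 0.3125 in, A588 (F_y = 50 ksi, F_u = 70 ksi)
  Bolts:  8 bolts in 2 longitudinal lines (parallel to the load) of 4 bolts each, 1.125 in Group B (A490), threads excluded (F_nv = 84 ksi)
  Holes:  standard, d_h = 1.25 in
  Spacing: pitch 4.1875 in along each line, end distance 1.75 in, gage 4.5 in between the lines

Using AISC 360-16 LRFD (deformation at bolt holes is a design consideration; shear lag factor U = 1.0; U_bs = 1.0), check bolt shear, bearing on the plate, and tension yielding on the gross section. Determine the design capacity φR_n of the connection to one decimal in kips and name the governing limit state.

Bolt shear: A_b = π(1.125)²/4 = 0.99402 in². φR_n = 0.75 × 84 × 0.99402 × 8 × 1 = 501.0 kips.
Bearing (0.3125 in plate, F_u = 70 ksi): end bolts L_c = 1.75 − 1.25/2 = 1.125, R_n = min(1.2×1.125×0.3125×70, 2.4×1.125×0.3125×70) = 29.531 kips/bolt; interior L_c = 4.1875 − 1.25 = 2.9375, R_n = 59.063 kips/bolt. φR_n = 0.75 × (2×29.531 + 6×59.063) = 310.1 kips.
Tension yield (gross): A_g = 11.3125×0.3125 = 3.5352 in². φR_n = 0.90 × 50 × 3.5352 = 159.1 kips.
Governing: min(501.0, 310.1, 159.1) = 159.1 kips → gross-section yield.

159.1 kips (gross-section yield governs)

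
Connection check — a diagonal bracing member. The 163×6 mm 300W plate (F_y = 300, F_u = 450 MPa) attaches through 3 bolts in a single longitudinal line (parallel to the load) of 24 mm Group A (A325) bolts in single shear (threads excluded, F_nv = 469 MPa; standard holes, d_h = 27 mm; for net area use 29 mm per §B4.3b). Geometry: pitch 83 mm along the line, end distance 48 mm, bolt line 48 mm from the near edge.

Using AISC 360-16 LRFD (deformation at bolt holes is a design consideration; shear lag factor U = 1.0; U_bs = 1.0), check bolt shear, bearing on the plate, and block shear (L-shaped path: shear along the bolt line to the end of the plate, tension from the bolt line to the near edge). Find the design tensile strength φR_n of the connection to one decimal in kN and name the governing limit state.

239.8 kN (block shear governs)

Bolt shear: A_b = π(24)²/4 = 452.39 mm². φR_n = 0.75 × 469 × 452.39 × 3 × 1 = 477.4 kN.
Bearing (6 mm plate, F_u = 450 MPa): end bolts L_c = 48 − 27/2 = 34.5, R_n = min(1.2×34.5×6×450, 2.4×24×6×450) = 111.78 kN/bolt; interior L_c = 83 − 27 = 56, R_n = 155.52 kN/bolt. φR_n = 0.75 × (1×111.78 + 2×155.52) = 317.1 kN.
Block shear: shear path 1×[48+2×83] = 1×214 mm, A_gv = 1284, A_nv = 1×(214 − 2.5×29)×6 = 849 mm²; tension to near edge: (48 − 0.5×29)×6 = 201 mm². R_n = min(0.6×450×849, 0.6×300×1284) + 1.0×450×201 = min(229.23, 231.12) + 90.45 = 319.68 kN. φR_n = 0.75 × 319.68 = 239.8 kN.
Governing: min(477.4, 317.1, 239.8) = 239.8 kN → block shear.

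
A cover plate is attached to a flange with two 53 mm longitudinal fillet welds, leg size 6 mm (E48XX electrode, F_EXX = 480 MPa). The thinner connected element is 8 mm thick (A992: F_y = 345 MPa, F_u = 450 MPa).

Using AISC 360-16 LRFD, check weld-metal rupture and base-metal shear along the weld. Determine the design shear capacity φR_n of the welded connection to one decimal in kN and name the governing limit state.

97.1 kN (weld metal governs)

Weld metal: throat = 0.707×6 = 4.242 mm, L = 2×53 = 106 mm. φR_n = 0.75 × 0.6 × 480 × 4.242 × 106 = 97.1 kN.
Base metal shear (8 mm plate): yield φR_n = 1.0×0.6×345×8×106 = 175.5 kN; rupture φR_n = 0.75×0.6×450×8×106 = 171.7 kN; take 171.7 kN (rupture).
Governing: min(97.1, 171.7) = 97.1 kN → weld metal.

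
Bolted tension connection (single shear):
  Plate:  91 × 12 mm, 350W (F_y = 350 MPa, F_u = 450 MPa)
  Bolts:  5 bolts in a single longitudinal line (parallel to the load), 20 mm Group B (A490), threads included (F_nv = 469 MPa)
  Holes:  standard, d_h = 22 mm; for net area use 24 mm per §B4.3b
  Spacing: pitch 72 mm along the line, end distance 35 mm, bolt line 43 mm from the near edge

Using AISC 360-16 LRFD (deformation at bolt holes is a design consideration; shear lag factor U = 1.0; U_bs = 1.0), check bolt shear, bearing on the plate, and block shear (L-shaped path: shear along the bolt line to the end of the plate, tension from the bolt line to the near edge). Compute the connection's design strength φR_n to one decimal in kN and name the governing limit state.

Bolt shear: A_b = π(20)²/4 = 314.16 mm². φR_n = 0.75 × 469 × 314.16 × 5 × 1 = 552.5 kN.
Bearing (12 mm plate, F_u = 450 MPa): end bolts L_c = 35 − 22/2 = 24, R_n = min(1.2×24×12×450, 2.4×20×12×450) = 155.52 kN/bolt; interior L_c = 72 − 22 = 50, R_n = 259.2 kN/bolt. φR_n = 0.75 × (1×155.52 + 4×259.2) = 894.2 kN.
Block shear: shear path 1×[35+4×72] = 1×323 mm, A_gv = 3876, A_nv = 1×(323 − 4.5×24)×12 = 2580 mm²; tension to near edge: (43 − 0.5×24)×12 = 372 mm². R_n = min(0.6×450×2580, 0.6×350×3876) + 1.0×450×372 = min(696.6, 813.96) + 167.4 = 864 kN. φR_n = 0.75 × 864 = 648.0 kN.
Governing: min(552.5, 894.2, 648.0) = 552.5 kN → bolt shear.

552.5 kN (bolt shear governs)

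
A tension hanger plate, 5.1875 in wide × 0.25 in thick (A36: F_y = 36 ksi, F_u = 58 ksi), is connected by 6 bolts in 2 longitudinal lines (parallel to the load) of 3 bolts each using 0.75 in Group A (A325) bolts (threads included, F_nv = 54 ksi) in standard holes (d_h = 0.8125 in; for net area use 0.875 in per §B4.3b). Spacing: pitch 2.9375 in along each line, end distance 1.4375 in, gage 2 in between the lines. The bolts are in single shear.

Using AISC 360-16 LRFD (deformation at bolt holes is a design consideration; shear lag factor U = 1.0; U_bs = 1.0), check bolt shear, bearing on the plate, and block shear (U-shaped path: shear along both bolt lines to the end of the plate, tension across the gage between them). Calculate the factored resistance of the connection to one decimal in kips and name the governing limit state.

71.5 kips (block shear governs)

Bolt shear: A_b = π(0.75)²/4 = 0.44179 in². φR_n = 0.75 × 54 × 0.44179 × 6 × 1 = 107.4 kips.
Bearing (0.25 in plate, F_u = 58 ksi): end bolts L_c = 1.4375 − 0.8125/2 = 1.03125, R_n = min(1.2×1.03125×0.25×58, 2.4×0.75×0.25×58) = 17.944 kips/bolt; interior L_c = 2.9375 − 0.8125 = 2.125, R_n = 26.1 kips/bolt. φR_n = 0.75 × (2×17.944 + 4×26.1) = 105.2 kips.
Block shear: shear path 2×[1.4375+2×2.9375] = 2×7.3125 in, A_gv = 3.6563, A_nv = 2×(7.3125 − 2.5×0.875)×0.25 = 2.5625 in²; tension across gage: (2 − 1×0.875)×0.25 = 0.28125 in². R_n = min(0.6×58×2.5625, 0.6×36×3.6563) + 1.0×58×0.28125 = min(89.175, 78.976) + 16.313 = 95.289 kips. φR_n = 0.75 × 95.289 = 71.5 kips.
Governing: min(107.4, 105.2, 71.5) = 71.5 kips → block shear.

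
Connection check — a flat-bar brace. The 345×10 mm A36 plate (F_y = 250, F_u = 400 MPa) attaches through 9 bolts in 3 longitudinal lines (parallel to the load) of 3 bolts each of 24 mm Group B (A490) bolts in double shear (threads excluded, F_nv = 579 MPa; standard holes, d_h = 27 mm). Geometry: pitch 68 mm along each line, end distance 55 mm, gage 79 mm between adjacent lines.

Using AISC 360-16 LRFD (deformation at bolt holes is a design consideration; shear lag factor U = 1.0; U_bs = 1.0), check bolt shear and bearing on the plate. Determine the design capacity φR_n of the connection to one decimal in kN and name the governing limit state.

1333.8 kN (bearing governs)

Bolt shear: A_b = π(24)²/4 = 452.39 mm². φR_n = 0.75 × 579 × 452.39 × 9 × 2 = 3536.1 kN.
Bearing (10 mm plate, F_u = 400 MPa): end bolts L_c = 55 − 27/2 = 41.5, R_n = min(1.2×41.5×10×400, 2.4×24×10×400) = 199.2 kN/bolt; interior L_c = 68 − 27 = 41, R_n = 196.8 kN/bolt. φR_n = 0.75 × (3×199.2 + 6×196.8) = 1333.8 kN.
Governing: min(3536.1, 1333.8) = 1333.8 kN → bearing.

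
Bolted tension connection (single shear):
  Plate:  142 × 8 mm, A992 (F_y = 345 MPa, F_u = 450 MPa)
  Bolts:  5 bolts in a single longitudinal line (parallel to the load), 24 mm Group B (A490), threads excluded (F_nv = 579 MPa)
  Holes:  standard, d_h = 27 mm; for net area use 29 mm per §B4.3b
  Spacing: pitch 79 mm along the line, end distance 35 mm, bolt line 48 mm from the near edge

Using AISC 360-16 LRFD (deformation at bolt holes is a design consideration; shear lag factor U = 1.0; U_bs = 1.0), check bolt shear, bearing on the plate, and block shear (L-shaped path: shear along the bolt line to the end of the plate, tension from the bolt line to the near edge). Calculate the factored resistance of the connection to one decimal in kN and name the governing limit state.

447.7 kN (block shear governs)

Bolt shear: A_b = π(24)²/4 = 452.39 mm². φR_n = 0.75 × 579 × 452.39 × 5 × 1 = 982.3 kN.
Bearing (8 mm plate, F_u = 450 MPa): end bolts L_c = 35 − 27/2 = 21.5, R_n = min(1.2×21.5×8×450, 2.4×24×8×450) = 92.88 kN/bolt; interior L_c = 79 − 27 = 52, R_n = 207.36 kN/bolt. φR_n = 0.75 × (1×92.88 + 4×207.36) = 691.7 kN.
Block shear: shear path 1×[35+4×79] = 1×351 mm, A_gv = 2808, A_nv = 1×(351 − 4.5×29)×8 = 1764 mm²; tension to near edge: (48 − 0.5×29)×8 = 268 mm². R_n = min(0.6×450×1764, 0.6×345×2808) + 1.0×450×268 = min(476.28, 581.26) + 120.6 = 596.88 kN. φR_n = 0.75 × 596.88 = 447.7 kN.
Governing: min(982.3, 691.7, 447.7) = 447.7 kN → block shear.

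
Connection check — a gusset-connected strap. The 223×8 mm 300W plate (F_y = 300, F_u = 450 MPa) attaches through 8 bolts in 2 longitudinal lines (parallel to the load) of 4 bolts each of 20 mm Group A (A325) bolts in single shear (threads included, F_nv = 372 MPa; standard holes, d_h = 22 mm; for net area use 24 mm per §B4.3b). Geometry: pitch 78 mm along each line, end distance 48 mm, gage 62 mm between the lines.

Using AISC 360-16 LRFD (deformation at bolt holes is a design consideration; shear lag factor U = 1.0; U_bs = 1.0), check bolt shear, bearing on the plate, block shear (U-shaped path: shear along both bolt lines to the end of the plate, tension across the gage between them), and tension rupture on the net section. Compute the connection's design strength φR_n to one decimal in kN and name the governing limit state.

472.5 kN (net-section rupture governs)

Bolt shear: A_b = π(20)²/4 = 314.16 mm². φR_n = 0.75 × 372 × 314.16 × 8 × 1 = 701.2 kN.
Bearing (8 mm plate, F_u = 450 MPa): end bolts L_c = 48 − 22/2 = 37, R_n = min(1.2×37×8×450, 2.4×20×8×450) = 159.84 kN/bolt; interior L_c = 78 − 22 = 56, R_n = 172.8 kN/bolt. φR_n = 0.75 × (2×159.84 + 6×172.8) = 1017.4 kN.
Block shear: shear path 2×[48+3×78] = 2×282 mm, A_gv = 4512, A_nv = 2×(282 − 3.5×24)×8 = 3168 mm²; tension across gage: (62 − 1×24)×8 = 304 mm². R_n = min(0.6×450×3168, 0.6×300×4512) + 1.0×450×304 = min(855.36, 812.16) + 136.8 = 948.96 kN. φR_n = 0.75 × 948.96 = 711.7 kN.
Tension rupture (net): A_n = (223 − 2×24)×8 = 1400 mm² (U = 1.0, A_e = A_n). φR_n = 0.75 × 450 × 1400 = 472.5 kN.
Governing: min(701.2, 1017.4, 711.7, 472.5) = 472.5 kN → net-section rupture.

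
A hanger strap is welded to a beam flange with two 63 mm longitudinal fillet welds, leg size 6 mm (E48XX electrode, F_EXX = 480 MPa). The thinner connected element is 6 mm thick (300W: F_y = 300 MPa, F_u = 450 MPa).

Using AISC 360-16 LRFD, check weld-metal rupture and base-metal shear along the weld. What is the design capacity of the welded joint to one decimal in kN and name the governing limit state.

Weld metal: throat = 0.707×6 = 4.242 mm, L = 2×63 = 126 mm. φR_n = 0.75 × 0.6 × 480 × 4.242 × 126 = 115.5 kN.
Base metal shear (6 mm plate): yield φR_n = 1.0×0.6×300×6×126 = 136.1 kN; rupture φR_n = 0.75×0.6×450×6×126 = 153.1 kN; take 136.1 kN (yield).
Governing: min(115.5, 136.1) = 115.5 kN → weld metal.

115.5 kN (weld metal governs)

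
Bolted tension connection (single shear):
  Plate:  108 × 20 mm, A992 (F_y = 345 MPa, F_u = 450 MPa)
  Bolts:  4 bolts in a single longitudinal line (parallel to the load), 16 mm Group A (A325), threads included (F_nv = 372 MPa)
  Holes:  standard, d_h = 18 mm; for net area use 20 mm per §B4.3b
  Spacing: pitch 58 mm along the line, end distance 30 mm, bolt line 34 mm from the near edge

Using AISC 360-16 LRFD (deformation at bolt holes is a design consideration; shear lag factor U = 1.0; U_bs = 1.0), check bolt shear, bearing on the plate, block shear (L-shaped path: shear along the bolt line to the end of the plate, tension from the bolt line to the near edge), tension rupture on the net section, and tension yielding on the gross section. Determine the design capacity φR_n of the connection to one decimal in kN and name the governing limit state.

224.4 kN (bolt shear governs)

Bolt shear: A_b = π(16)²/4 = 201.06 mm². φR_n = 0.75 × 372 × 201.06 × 4 × 1 = 224.4 kN.
Bearing (20 mm plate, F_u = 450 MPa): end bolts L_c = 30 − 18/2 = 21, R_n = min(1.2×21×20×450, 2.4×16×20×450) = 226.8 kN/bolt; interior L_c = 58 − 18 = 40, R_n = 345.6 kN/bolt. φR_n = 0.75 × (1×226.8 + 3×345.6) = 947.7 kN.
Block shear: shear path 1×[30+3×58] = 1×204 mm, A_gv = 4080, A_nv = 1×(204 − 3.5×20)×20 = 2680 mm²; tension to near edge: (34 − 0.5×20)×20 = 480 mm². R_n = min(0.6×450×2680, 0.6×345×4080) + 1.0×450×480 = min(723.6, 844.56) + 216 = 939.6 kN. φR_n = 0.75 × 939.6 = 704.7 kN.
Tension rupture (net): A_n = (108 − 1×20)×20 = 1760 mm² (U = 1.0, A_e = A_n). φR_n = 0.75 × 450 × 1760 = 594.0 kN.
Tension yield (gross): A_g = 108×20 = 2160 mm². φR_n = 0.90 × 345 × 2160 = 670.7 kN.
Governing: min(224.4, 947.7, 704.7, 594.0, 670.7) = 224.4 kN → bolt shear.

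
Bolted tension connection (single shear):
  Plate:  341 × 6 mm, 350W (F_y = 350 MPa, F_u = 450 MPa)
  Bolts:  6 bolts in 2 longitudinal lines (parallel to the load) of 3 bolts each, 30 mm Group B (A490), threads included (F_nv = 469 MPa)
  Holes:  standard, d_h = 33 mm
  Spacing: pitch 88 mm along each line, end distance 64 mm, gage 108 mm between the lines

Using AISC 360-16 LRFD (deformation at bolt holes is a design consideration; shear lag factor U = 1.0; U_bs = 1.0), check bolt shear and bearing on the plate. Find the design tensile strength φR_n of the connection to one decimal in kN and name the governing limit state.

765.5 kN (bearing governs)

Bolt shear: A_b = π(30)²/4 = 706.86 mm². φR_n = 0.75 × 469 × 706.86 × 6 × 1 = 1491.8 kN.
Bearing (6 mm plate, F_u = 450 MPa): end bolts L_c = 64 − 33/2 = 47.5, R_n = min(1.2×47.5×6×450, 2.4×30×6×450) = 153.9 kN/bolt; interior L_c = 88 − 33 = 55, R_n = 178.2 kN/bolt. φR_n = 0.75 × (2×153.9 + 4×178.2) = 765.5 kN.
Governing: min(1491.8, 765.5) = 765.5 kN → bearing.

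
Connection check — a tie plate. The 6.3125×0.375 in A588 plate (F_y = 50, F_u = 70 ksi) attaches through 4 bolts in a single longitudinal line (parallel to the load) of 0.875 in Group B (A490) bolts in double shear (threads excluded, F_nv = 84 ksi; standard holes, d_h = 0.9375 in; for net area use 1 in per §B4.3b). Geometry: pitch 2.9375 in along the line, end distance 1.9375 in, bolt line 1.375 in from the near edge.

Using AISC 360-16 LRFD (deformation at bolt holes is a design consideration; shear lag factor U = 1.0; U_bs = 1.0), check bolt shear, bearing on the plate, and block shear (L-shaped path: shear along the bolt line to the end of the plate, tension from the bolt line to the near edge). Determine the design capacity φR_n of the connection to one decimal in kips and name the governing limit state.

102.9 kips (block shear governs)

Bolt shear: A_b = π(0.875)²/4 = 0.60132 in². φR_n = 0.75 × 84 × 0.60132 × 4 × 2 = 303.1 kips.
Bearing (0.375 in plate, F_u = 70 ksi): end bolts L_c = 1.9375 − 0.9375/2 = 1.46875, R_n = min(1.2×1.46875×0.375×70, 2.4×0.875×0.375×70) = 46.266 kips/bolt; interior L_c = 2.9375 − 0.9375 = 2, R_n = 55.125 kips/bolt. φR_n = 0.75 × (1×46.266 + 3×55.125) = 158.7 kips.
Block shear: shear path 1×[1.9375+3×2.9375] = 1×10.75 in, A_gv = 4.0313, A_nv = 1×(10.75 − 3.5×1)×0.375 = 2.7188 in²; tension to near edge: (1.375 − 0.5×1)×0.375 = 0.32813 in². R_n = min(0.6×70×2.7188, 0.6×50×4.0313) + 1.0×70×0.32813 = min(114.19, 120.94) + 22.969 = 137.16 kips. φR_n = 0.75 × 137.16 = 102.9 kips.
Governing: min(303.1, 158.7, 102.9) = 102.9 kips → block shear.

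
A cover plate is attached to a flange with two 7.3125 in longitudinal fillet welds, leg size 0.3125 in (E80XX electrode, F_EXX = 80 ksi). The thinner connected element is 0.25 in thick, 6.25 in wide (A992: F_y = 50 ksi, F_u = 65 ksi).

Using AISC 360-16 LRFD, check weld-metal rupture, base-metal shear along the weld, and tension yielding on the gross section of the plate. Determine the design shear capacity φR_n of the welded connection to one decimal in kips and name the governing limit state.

Weld metal: throat = 0.707×0.3125 = 0.22094 in, L = 2×7.3125 = 14.625 in. φR_n = 0.75 × 0.6 × 80 × 0.22094 × 14.625 = 116.3 kips.
Base metal shear (0.25 in plate): yield φR_n = 1.0×0.6×50×0.25×14.625 = 109.7 kips; rupture φR_n = 0.75×0.6×65×0.25×14.625 = 106.9 kips; take 106.9 kips (rupture).
Tension yield (gross): A_g = 6.25×0.25 = 1.5625 in². φR_n = 0.90 × 50 × 1.5625 = 70.3 kips.
Governing: min(116.3, 106.9, 70.3) = 70.3 kips → gross-section yield.

70.3 kips (gross-section yield governs)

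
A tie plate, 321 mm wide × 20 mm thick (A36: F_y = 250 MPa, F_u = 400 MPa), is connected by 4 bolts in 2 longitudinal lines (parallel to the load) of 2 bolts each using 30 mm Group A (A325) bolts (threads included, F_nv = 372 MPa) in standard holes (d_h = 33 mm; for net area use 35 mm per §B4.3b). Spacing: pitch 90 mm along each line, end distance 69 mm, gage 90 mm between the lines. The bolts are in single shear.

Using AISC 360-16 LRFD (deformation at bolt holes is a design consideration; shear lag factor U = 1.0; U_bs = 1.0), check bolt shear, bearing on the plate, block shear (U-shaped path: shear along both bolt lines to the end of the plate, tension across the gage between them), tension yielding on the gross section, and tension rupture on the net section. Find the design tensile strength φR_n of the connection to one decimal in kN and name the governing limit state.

Bolt shear: A_b = π(30)²/4 = 706.86 mm². φR_n = 0.75 × 372 × 706.86 × 4 × 1 = 788.9 kN.
Bearing (20 mm plate, F_u = 400 MPa): end bolts L_c = 69 − 33/2 = 52.5, R_n = min(1.2×52.5×20×400, 2.4×30×20×400) = 504 kN/bolt; interior L_c = 90 − 33 = 57, R_n = 547.2 kN/bolt. φR_n = 0.75 × (2×504 + 2×547.2) = 1576.8 kN.
Block shear: shear path 2×[69+1×90] = 2×159 mm, A_gv = 6360, A_nv = 2×(159 − 1.5×35)×20 = 4260 mm²; tension across gage: (90 − 1×35)×20 = 1100 mm². R_n = min(0.6×400×4260, 0.6×250×6360) + 1.0×400×1100 = min(1022.4, 954) + 440 = 1394 kN. φR_n = 0.75 × 1394 = 1045.5 kN.
Tension yield (gross): A_g = 321×20 = 6420 mm². φR_n = 0.90 × 250 × 6420 = 1444.5 kN.
Tension rupture (net): A_n = (321 − 2×35)×20 = 5020 mm² (U = 1.0, A_e = A_n). φR_n = 0.75 × 400 × 5020 = 1506.0 kN.
Governing: min(788.9, 1576.8, 1045.5, 1444.5, 1506.0) = 788.9 kN → bolt shear.

788.9 kN (bolt shear governs)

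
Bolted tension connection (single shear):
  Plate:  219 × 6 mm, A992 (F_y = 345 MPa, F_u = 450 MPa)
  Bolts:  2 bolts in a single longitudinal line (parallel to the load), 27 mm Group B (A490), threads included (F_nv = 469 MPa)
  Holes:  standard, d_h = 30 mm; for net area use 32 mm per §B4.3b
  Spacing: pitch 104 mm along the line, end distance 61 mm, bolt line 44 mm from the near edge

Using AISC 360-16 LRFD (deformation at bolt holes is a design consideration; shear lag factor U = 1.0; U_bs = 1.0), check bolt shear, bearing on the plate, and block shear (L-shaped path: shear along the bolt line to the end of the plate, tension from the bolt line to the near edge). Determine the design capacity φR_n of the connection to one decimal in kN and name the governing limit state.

198.9 kN (block shear governs)

Bolt shear: A_b = π(27)²/4 = 572.56 mm². φR_n = 0.75 × 469 × 572.56 × 2 × 1 = 402.8 kN.
Bearing (6 mm plate, F_u = 450 MPa): end bolts L_c = 61 − 30/2 = 46, R_n = min(1.2×46×6×450, 2.4×27×6×450) = 149.04 kN/bolt; interior L_c = 104 − 30 = 74, R_n = 174.96 kN/bolt. φR_n = 0.75 × (1×149.04 + 1×174.96) = 243.0 kN.
Block shear: shear path 1×[61+1×104] = 1×165 mm, A_gv = 990, A_nv = 1×(165 − 1.5×32)×6 = 702 mm²; tension to near edge: (44 − 0.5×32)×6 = 168 mm². R_n = min(0.6×450×702, 0.6×345×990) + 1.0×450×168 = min(189.54, 204.93) + 75.6 = 265.14 kN. φR_n = 0.75 × 265.14 = 198.9 kN.
Governing: min(402.8, 243.0, 198.9) = 198.9 kN → block shear.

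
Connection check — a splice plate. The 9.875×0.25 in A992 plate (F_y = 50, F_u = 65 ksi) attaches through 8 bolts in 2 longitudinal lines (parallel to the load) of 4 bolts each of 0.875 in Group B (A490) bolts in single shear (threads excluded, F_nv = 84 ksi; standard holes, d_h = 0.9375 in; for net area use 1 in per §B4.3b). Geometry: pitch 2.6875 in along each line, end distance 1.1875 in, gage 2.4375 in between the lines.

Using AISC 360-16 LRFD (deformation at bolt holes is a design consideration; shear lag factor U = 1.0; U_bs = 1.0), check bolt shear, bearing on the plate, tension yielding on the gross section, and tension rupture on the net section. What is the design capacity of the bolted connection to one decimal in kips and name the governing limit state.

Bolt shear: A_b = π(0.875)²/4 = 0.60132 in². φR_n = 0.75 × 84 × 0.60132 × 8 × 1 = 303.1 kips.
Bearing (0.25 in plate, F_u = 65 ksi): end bolts L_c = 1.1875 − 0.9375/2 = 0.71875, R_n = min(1.2×0.71875×0.25×65, 2.4×0.875×0.25×65) = 14.016 kips/bolt; interior L_c = 2.6875 − 0.9375 = 1.75, R_n = 34.125 kips/bolt. φR_n = 0.75 × (2×14.016 + 6×34.125) = 174.6 kips.
Tension yield (gross): A_g = 9.875×0.25 = 2.4688 in². φR_n = 0.90 × 50 × 2.4688 = 111.1 kips.
Tension rupture (net): A_n = (9.875 − 2×1)×0.25 = 1.9688 in² (U = 1.0, A_e = A_n). φR_n = 0.75 × 65 × 1.9688 = 96.0 kips.
Governing: min(303.1, 174.6, 111.1, 96.0) = 96.0 kips → net-section rupture.

96.0 kips (net-section rupture governs)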